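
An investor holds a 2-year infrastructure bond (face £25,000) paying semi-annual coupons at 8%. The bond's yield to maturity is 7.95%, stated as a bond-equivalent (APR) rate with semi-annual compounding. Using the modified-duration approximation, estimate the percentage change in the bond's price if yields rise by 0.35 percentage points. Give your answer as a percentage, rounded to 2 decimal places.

-0.64%

Periodic yield y = 0.03975. Modified duration first:
  t   CF        PV=CF/(1+0.03975)^t    t·PV
  1     1,000.00       961.7697       961.7697
  2     1,000.00       925.0009     1,850.0017
  3     1,000.00       889.6378     2,668.9133
  4    26,000.00    22,246.2919    88,985.1677
  Σ                 25,022.7002    94,465.8524
P = 25,022.7002; D_Mac = 3.77521 half-year periods = 1.88760 yrs; D_mod = 1.88760/(1+0.03975) = 1.81544 yrs.
ΔP/P ≈ -D_mod · Δy = -1.81544 × (+0.0035) = -0.006354 = -0.6354%.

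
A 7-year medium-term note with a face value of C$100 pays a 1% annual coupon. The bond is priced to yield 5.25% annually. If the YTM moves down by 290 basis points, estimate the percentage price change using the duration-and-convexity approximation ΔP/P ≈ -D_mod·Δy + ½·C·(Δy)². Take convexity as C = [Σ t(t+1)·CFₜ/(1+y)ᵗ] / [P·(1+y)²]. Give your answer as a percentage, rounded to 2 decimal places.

With y = 0.0525:
  t   CF        PV=CF/(1+0.0525)^t    t·PV        t(t+1)·PV
  1         1.00         0.9501         0.9501           1.9002
  2         1.00         0.9027         1.8055           5.4164
  3         1.00         0.8577         2.5731          10.2924
  4         1.00         0.8149         3.2597          16.2983
  5         1.00         0.7743         3.8713          23.2279
  6         1.00         0.7356         4.4139          30.8970
  7       101.00        70.5938       494.1567       3,953.2535
  Σ                     75.6292       511.0302       4,041.2857
P = 75.6292; D_Mac = 6.75705 yrs; D_mod = 6.42000 yrs; C = 48.23763.
Duration effect: -6.42000 × (-0.029) = +0.186180
Convexity effect: 0.5 × 48.23763 × (-0.029)² = +0.0202839
ΔP/P ≈ +0.186180 + 0.0202839 = +0.206464 = +20.6464%.

+20.65%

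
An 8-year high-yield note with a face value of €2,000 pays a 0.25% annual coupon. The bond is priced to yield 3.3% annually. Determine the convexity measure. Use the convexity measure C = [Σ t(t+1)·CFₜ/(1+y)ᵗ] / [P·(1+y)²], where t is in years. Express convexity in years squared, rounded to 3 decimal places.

With y = 0.033:
  t   CF        PV=CF/(1+0.033)^t    t·PV        t(t+1)·PV
  1         5.00         4.8403         4.8403           9.6805
  2         5.00         4.6856         9.3713          28.1139
  3         5.00         4.5360        13.6079          54.4315
  4         5.00         4.3911        17.5642          87.8211
  5         5.00         4.2508        21.2539         127.5233
  6         5.00         4.1150        24.6899         172.8293
  7         5.00         3.9835        27.8847         223.0775
  8     2,005.00     1,546.3643    12,370.9141     111,338.2270
  Σ                  1,577.1665    12,490.1262     112,041.7041
P = 1,577.1665.
Convexity = Σ t(t+1)·PV / [P·(1+y)²] = 112,041.7041 / (1,577.1665 × 1.067089) = 66.57352.

66.574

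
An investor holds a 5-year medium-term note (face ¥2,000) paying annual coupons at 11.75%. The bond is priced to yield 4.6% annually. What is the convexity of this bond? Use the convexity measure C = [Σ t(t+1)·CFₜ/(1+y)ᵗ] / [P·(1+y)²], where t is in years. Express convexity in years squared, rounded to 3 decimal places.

21.466

With y = 0.046:
  t   CF        PV=CF/(1+0.046)^t    t·PV        t(t+1)·PV
  1       235.00       224.6654       224.6654         449.3308
  2       235.00       214.7853       429.5705       1,288.7116
  3       235.00       205.3396       616.0189       2,464.0758
  4       235.00       196.3094       785.2377       3,926.1883
  5     2,235.00     1,784.9214     8,924.6072      53,547.6430
  Σ                  2,626.0212    10,980.0997      61,675.9494
P = 2,626.0212.
Convexity = Σ t(t+1)·PV / [P·(1+y)²] = 61,675.9494 / (2,626.0212 × 1.094116) = 21.46615.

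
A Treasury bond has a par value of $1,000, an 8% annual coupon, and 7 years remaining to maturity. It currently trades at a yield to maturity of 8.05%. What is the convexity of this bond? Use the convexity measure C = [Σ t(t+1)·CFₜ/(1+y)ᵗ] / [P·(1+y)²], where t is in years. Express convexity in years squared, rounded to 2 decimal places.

With y = 0.0805:
  t   CF        PV=CF/(1+0.0805)^t    t·PV        t(t+1)·PV
  1        80.00        74.0398        74.0398         148.0796
  2        80.00        68.5236       137.0473         411.1419
  3        80.00        63.4185       190.2554         761.0215
  4        80.00        58.6936       234.7745       1,173.8724
  5        80.00        54.3208       271.6040       1,629.6239
  6        80.00        50.2738       301.6426       2,111.4979
  7     1,080.00       628.1312     4,396.9183      35,175.3465
  Σ                    997.4013     5,606.2818      41,410.5836
P = 997.4013.
Convexity = Σ t(t+1)·PV / [P·(1+y)²] = 41,410.5836 / (997.4013 × 1.167480) = 35.56247.

35.56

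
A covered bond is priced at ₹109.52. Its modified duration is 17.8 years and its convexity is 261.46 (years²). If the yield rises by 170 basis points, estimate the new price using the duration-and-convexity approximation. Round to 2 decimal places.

₹80.52

Duration effect: -D_mod·Δy = -17.8 × (+0.017) = -0.302600
Convexity effect: ½·C·(Δy)² = 0.5 × 261.46 × (0.017)² = +0.03778097
ΔP/P ≈ -0.302600 + 0.03778097 = -0.26481903
New price ≈ 109.52 × (1 - 0.26481903) = 80.5170198344.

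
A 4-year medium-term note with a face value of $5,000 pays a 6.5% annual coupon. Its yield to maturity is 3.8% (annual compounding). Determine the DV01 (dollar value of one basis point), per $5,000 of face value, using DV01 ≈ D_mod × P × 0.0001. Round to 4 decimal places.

$1.9399

Periodic yield y = 0.038.
  t   CF        PV=CF/(1+0.038)^t    t·PV
  1       325.00       313.1021       313.1021
  2       325.00       301.6398       603.2796
  3       325.00       290.5971       871.7913
  4     5,325.00     4,587.0154    18,348.0616
  Σ                  5,492.3544    20,136.2347
P = 5,492.3544; D_Mac = 3.66623 yrs; D_mod = 3.53201 yrs.
DV01 ≈ 3.53201 × 5,492.3544 × 0.0001 = 1.939907.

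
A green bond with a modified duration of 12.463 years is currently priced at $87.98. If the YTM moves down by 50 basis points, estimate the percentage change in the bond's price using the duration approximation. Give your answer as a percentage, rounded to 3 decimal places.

Duration approximation: ΔP/P ≈ -D_mod · Δy = -12.463 × (-0.005) = +0.062315.
As a percentage: +6.2315%.

+6.232%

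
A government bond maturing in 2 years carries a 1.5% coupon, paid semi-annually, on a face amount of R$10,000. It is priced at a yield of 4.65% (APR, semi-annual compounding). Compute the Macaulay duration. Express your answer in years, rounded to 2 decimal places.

1.98 years

Periodic yield y = 0.02325. Discount each cash flow and weight by its period:
  t   CF        PV=CF/(1+0.02325)^t    t·PV
  1        75.00        73.2959        73.2959
  2        75.00        71.6305       143.2609
  3        75.00        70.0029       210.0087
  4    10,075.00     9,190.0535    36,760.2142
  Σ                  9,404.9828    37,186.7796
Price P = Σ PV = 9,404.9828.
Macaulay duration = Σ(t·PV) / P = 37,186.7796 / 9,404.9828 = 3.95394 half-year periods.
In years: 3.95394 / 2 = 1.97697 years.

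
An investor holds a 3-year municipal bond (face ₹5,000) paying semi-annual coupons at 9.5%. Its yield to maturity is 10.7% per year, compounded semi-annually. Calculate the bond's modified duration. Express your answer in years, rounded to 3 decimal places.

Periodic yield y = 0.0535. First find Macaulay duration:
  t   CF        PV=CF/(1+0.0535)^t    t·PV
  1       237.50       225.4390       225.4390
  2       237.50       213.9905       427.9810
  3       237.50       203.1234       609.3703
  4       237.50       192.8082       771.2327
  5       237.50       183.0168       915.0839
  6     5,237.50     3,831.0410    22,986.2458
  Σ                  4,849.4189    25,935.3527
P = 4,849.4189; Macaulay duration = 25,935.3527 / 4,849.4189 = 5.34814 half-year periods = 2.67407 years.
Modified duration = D_Mac / (1 + y) = 2.67407 / 1.0535 = 2.53827 years.

2.538 years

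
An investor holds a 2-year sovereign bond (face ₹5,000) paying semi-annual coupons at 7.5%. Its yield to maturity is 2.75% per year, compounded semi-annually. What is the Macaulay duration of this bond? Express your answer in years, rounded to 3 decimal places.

1.899 years

Periodic yield y = 0.01375. Discount each cash flow and weight by its period:
  t   CF        PV=CF/(1+0.01375)^t    t·PV
  1       187.50       184.9568       184.9568
  2       187.50       182.4482       364.8964
  3       187.50       179.9735       539.9206
  4     5,187.50     4,911.7318    19,646.9270
  Σ                  5,459.1103    20,736.7009
Price P = Σ PV = 5,459.1103.
Macaulay duration = Σ(t·PV) / P = 20,736.7009 / 5,459.1103 = 3.79855 half-year periods.
In years: 3.79855 / 2 = 1.89927 years.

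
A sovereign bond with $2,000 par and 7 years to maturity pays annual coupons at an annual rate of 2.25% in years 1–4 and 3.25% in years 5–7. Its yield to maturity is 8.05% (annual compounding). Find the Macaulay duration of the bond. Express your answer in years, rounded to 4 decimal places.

6.4331 years

Periodic yield y = 0.0805. Discount each cash flow and weight by its year:
  t   CF        PV=CF/(1+0.0805)^t    t·PV
  1        45.00        41.6474        41.6474
  2        45.00        38.5445        77.0891
  3        45.00        35.6729       107.0186
  4        45.00        33.0152       132.0606
  5        65.00        44.1356       220.6782
  6        65.00        40.8474       245.0846
  7     2,065.00     1,201.0101     8,407.0707
  Σ                  1,434.8731     9,230.6492
Price P = Σ PV = 1,434.8731.
Macaulay duration = Σ(t·PV) / P = 9,230.6492 / 1,434.8731 = 6.43308 years.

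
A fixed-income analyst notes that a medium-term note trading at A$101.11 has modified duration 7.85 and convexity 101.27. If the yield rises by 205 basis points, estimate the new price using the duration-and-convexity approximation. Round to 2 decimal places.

A$86.99

Duration effect: -D_mod·Δy = -7.85 × (+0.0205) = -0.160925
Convexity effect: ½·C·(Δy)² = 0.5 × 101.27 × (0.0205)² = +0.02127935875
ΔP/P ≈ -0.160925 + 0.02127935875 = -0.13964564125
New price ≈ 101.11 × (1 - 0.13964564125) = 86.9904292132125.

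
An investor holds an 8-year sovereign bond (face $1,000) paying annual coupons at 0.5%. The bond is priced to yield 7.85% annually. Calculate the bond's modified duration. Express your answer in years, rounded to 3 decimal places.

7.236 years

Periodic yield y = 0.0785. First find Macaulay duration:
  t   CF        PV=CF/(1+0.0785)^t    t·PV
  1         5.00         4.6361         4.6361
  2         5.00         4.2986         8.5973
  3         5.00         3.9857        11.9572
  4         5.00         3.6956        14.7826
  5         5.00         3.4266        17.1332
  6         5.00         3.1772        19.0634
  7         5.00         2.9460        20.6218
  8     1,005.00       549.0411     4,392.3289
  Σ                    575.2070     4,489.1205
P = 575.2070; Macaulay duration = 4,489.1205 / 575.2070 = 7.80436 years.
Modified duration = D_Mac / (1 + y) = 7.80436 / 1.0785 = 7.23631 years.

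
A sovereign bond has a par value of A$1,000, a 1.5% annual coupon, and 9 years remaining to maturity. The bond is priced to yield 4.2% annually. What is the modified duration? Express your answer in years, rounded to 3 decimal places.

Periodic yield y = 0.042. First find Macaulay duration:
  t   CF        PV=CF/(1+0.042)^t    t·PV
  1        15.00        14.3954        14.3954
  2        15.00        13.8152        27.6303
  3        15.00        13.2583        39.7749
  4        15.00        12.7239        50.8956
  5        15.00        12.2110        61.0552
  6        15.00        11.7188        70.3131
  7        15.00        11.2465        78.7255
  8        15.00        10.7932        86.3455
  9     1,015.00       700.9008     6,308.1074
  Σ                    801.0632     6,737.2429
P = 801.0632; Macaulay duration = 6,737.2429 / 801.0632 = 8.41038 years.
Modified duration = D_Mac / (1 + y) = 8.41038 / 1.042 = 8.07138 years.

8.071 years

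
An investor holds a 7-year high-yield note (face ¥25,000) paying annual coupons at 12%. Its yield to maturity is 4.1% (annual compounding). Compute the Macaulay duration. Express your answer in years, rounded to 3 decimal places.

Periodic yield y = 0.041. Discount each cash flow and weight by its year:
  t   CF        PV=CF/(1+0.041)^t    t·PV
  1     3,000.00     2,881.8444     2,881.8444
  2     3,000.00     2,768.3423     5,536.6847
  3     3,000.00     2,659.3106     7,977.9318
  4     3,000.00     2,554.5731    10,218.2924
  5     3,000.00     2,453.9607    12,269.8036
  6     3,000.00     2,357.3110    14,143.8658
  7    28,000.00    21,135.0327   147,945.2291
  Σ                 36,810.3749   200,973.6519
Price P = Σ PV = 36,810.3749.
Macaulay duration = Σ(t·PV) / P = 200,973.6519 / 36,810.3749 = 5.45970 years.

5.460 years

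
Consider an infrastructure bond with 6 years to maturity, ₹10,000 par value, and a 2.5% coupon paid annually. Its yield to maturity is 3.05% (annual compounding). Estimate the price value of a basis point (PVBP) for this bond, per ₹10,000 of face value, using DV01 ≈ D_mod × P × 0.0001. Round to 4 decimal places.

Periodic yield y = 0.0305.
  t   CF        PV=CF/(1+0.0305)^t    t·PV
  1       250.00       242.6007       242.6007
  2       250.00       235.4204       470.8407
  3       250.00       228.4526       685.3577
  4       250.00       221.6910       886.7639
  5       250.00       215.1295     1,075.6476
  6    10,250.00     8,559.2535    51,355.5210
  Σ                  9,702.5476    54,716.7316
P = 9,702.5476; D_Mac = 5.63942 yrs; D_mod = 5.47251 yrs.
DV01 ≈ 5.47251 × 9,702.5476 × 0.0001 = 5.309727.

₹5.3097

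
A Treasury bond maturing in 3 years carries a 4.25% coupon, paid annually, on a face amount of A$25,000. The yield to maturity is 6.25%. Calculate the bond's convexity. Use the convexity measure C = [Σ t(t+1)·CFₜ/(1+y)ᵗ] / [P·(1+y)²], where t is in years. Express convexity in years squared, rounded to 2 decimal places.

With y = 0.0625:
  t   CF        PV=CF/(1+0.0625)^t    t·PV        t(t+1)·PV
  1     1,062.50     1,000.0000     1,000.0000       2,000.0000
  2     1,062.50       941.1765     1,882.3529       5,647.0588
  3    26,062.50    21,728.4755    65,185.4264     260,741.7057
  Σ                 23,669.6519    68,067.7794     268,388.7645
P = 23,669.6519.
Convexity = Σ t(t+1)·PV / [P·(1+y)²] = 268,388.7645 / (23,669.6519 × 1.128906) = 10.04418.

10.04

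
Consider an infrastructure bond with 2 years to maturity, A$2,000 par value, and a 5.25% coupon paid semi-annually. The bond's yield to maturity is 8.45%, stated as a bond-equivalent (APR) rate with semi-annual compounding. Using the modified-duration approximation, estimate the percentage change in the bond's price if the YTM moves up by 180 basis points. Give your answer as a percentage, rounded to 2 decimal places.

Periodic yield y = 0.04225. Modified duration first:
  t   CF        PV=CF/(1+0.04225)^t    t·PV
  1        52.50        50.3718        50.3718
  2        52.50        48.3299        96.6597
  3        52.50        46.3707       139.1121
  4     2,052.50     1,739.3843     6,957.5373
  Σ                  1,884.4567     7,243.6809
P = 1,884.4567; D_Mac = 3.84391 half-year periods = 1.92195 yrs; D_mod = 1.92195/(1+0.04225) = 1.84404 yrs.
ΔP/P ≈ -D_mod · Δy = -1.84404 × (+0.018) = -0.033193 = -3.3193%.

-3.32%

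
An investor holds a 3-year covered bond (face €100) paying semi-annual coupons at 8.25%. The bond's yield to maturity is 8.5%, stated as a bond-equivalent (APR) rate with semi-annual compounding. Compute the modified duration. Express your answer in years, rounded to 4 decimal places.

2.6063 years

Periodic yield y = 0.0425. First find Macaulay duration:
  t   CF        PV=CF/(1+0.0425)^t    t·PV
  1        4.125         3.9568         3.9568
  2        4.125         3.7955         7.5910
  3        4.125         3.6408        10.9224
  4        4.125         3.4924        13.9695
  5        4.125         3.3500        16.7500
  6      104.125        81.1145       486.6872
  Σ                     99.3500       539.8768
P = 99.3500; Macaulay duration = 539.8768 / 99.3500 = 5.43409 half-year periods = 2.71704 years.
Modified duration = D_Mac / (1 + y) = 2.71704 / 1.0425 = 2.60628 years.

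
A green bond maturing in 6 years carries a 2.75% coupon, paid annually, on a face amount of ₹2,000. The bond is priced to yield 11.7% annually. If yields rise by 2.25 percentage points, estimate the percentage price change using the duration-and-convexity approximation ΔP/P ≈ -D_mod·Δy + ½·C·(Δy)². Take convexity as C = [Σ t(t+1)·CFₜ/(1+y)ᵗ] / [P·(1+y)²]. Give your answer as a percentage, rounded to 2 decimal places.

With y = 0.117:
  t   CF        PV=CF/(1+0.117)^t    t·PV        t(t+1)·PV
  1        55.00        49.2390        49.2390          98.4781
  2        55.00        44.0815        88.1630         264.4890
  3        55.00        39.4642       118.3926         473.5703
  4        55.00        35.3305       141.3221         706.6103
  5        55.00        31.6298       158.1491         948.8948
  6     2,055.00     1,058.0173     6,348.1041      44,436.7285
  Σ                  1,257.7624     6,903.3699      46,928.7710
P = 1,257.7624; D_Mac = 5.48861 yrs; D_mod = 4.91371 yrs; C = 29.90434.
Duration effect: -4.91371 × (+0.0225) = -0.110558
Convexity effect: 0.5 × 29.90434 × (0.0225)² = +0.0075695
ΔP/P ≈ -0.110558 + 0.0075695 = -0.102989 = -10.2989%.

-10.30%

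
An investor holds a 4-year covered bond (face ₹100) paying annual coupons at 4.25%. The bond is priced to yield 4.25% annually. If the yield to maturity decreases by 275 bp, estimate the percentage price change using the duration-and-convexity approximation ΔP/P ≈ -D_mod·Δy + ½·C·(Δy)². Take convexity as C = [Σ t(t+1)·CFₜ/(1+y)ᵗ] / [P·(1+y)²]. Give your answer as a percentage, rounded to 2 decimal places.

With y = 0.0425:
  t   CF        PV=CF/(1+0.0425)^t    t·PV        t(t+1)·PV
  1         4.25         4.0767         4.0767           8.1535
  2         4.25         3.9105         7.8211          23.4632
  3         4.25         3.7511        11.2534          45.0134
  4       104.25        88.2616       353.0464       1,765.2321
  Σ                    100.0000       376.1976       1,841.8622
P = 100.0000; D_Mac = 3.76198 yrs; D_mod = 3.60861 yrs; C = 16.94748.
Duration effect: -3.60861 × (-0.0275) = +0.099237
Convexity effect: 0.5 × 16.94748 × (-0.0275)² = +0.0064083
ΔP/P ≈ +0.099237 + 0.0064083 = +0.105645 = +10.5645%.

+10.56%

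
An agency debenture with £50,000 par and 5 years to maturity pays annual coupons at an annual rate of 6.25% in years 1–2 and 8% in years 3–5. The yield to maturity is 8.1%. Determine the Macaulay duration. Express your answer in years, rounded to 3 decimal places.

4.402 years

Periodic yield y = 0.081. Discount each cash flow and weight by its year:
  t   CF        PV=CF/(1+0.081)^t    t·PV
  1     3,125.00     2,890.8418     2,890.8418
  2     3,125.00     2,674.2292     5,348.4585
  3     4,000.00     3,166.5249     9,499.5747
  4     4,000.00     2,929.2552    11,717.0210
  5    54,000.00    36,581.8184   182,909.0922
  Σ                 48,242.6697   212,364.9882
Price P = Σ PV = 48,242.6697.
Macaulay duration = Σ(t·PV) / P = 212,364.9882 / 48,242.6697 = 4.40202 years.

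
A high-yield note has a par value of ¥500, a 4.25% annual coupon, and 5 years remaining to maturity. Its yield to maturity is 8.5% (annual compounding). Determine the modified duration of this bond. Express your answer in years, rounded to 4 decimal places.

Periodic yield y = 0.085. First find Macaulay duration:
  t   CF        PV=CF/(1+0.085)^t    t·PV
  1        21.25        19.5853        19.5853
  2        21.25        18.0509        36.1018
  3        21.25        16.6368        49.9104
  4        21.25        15.3335        61.3338
  5       521.25       346.6549     1,733.2746
  Σ                    416.2614     1,900.2059
P = 416.2614; Macaulay duration = 1,900.2059 / 416.2614 = 4.56493 years.
Modified duration = D_Mac / (1 + y) = 4.56493 / 1.085 = 4.20731 years.

4.2073 years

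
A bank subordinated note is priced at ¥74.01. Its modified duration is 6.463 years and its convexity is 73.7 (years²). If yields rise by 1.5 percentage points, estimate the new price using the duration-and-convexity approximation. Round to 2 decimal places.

¥67.45

Duration effect: -D_mod·Δy = -6.463 × (+0.015) = -0.096945
Convexity effect: ½·C·(Δy)² = 0.5 × 73.7 × (0.015)² = +0.00829125
ΔP/P ≈ -0.096945 + 0.00829125 = -0.08865375
New price ≈ 74.01 × (1 - 0.08865375) = 67.4487359625.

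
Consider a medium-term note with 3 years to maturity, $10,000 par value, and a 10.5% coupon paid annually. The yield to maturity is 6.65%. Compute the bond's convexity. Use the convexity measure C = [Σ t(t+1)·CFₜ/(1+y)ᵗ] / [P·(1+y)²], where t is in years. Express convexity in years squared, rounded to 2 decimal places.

With y = 0.0665:
  t   CF        PV=CF/(1+0.0665)^t    t·PV        t(t+1)·PV
  1     1,050.00       984.5288       984.5288       1,969.0577
  2     1,050.00       923.1400     1,846.2800       5,538.8401
  3    11,050.00     9,109.1887    27,327.5661     109,310.2644
  Σ                 11,016.8576    30,158.3750     116,818.1622
P = 11,016.8576.
Convexity = Σ t(t+1)·PV / [P·(1+y)²] = 116,818.1622 / (11,016.8576 × 1.137422) = 9.32247.

9.32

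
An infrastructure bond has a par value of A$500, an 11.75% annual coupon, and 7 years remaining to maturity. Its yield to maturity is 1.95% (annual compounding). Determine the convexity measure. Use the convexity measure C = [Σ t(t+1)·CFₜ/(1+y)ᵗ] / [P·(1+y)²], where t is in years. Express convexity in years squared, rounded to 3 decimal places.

With y = 0.0195:
  t   CF        PV=CF/(1+0.0195)^t    t·PV        t(t+1)·PV
  1        58.75        57.6263        57.6263         115.2526
  2        58.75        56.5241       113.0481         339.1444
  3        58.75        55.4429       166.3288         665.3152
  4        58.75        54.3825       217.5299       1,087.6495
  5        58.75        53.3423       266.7115       1,600.2689
  6        58.75        52.3220       313.9321       2,197.5248
  7       558.75       488.0979     3,416.6852      27,333.4815
  Σ                    817.7380     4,551.8619      33,338.6369
P = 817.7380.
Convexity = Σ t(t+1)·PV / [P·(1+y)²] = 33,338.6369 / (817.7380 × 1.039380) = 39.22466.

39.225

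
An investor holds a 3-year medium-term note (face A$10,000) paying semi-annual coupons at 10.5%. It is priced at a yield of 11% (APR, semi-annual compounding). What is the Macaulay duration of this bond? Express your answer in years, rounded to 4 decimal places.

Periodic yield y = 0.055. Discount each cash flow and weight by its period:
  t   CF        PV=CF/(1+0.055)^t    t·PV
  1       525.00       497.6303       497.6303
  2       525.00       471.6875       943.3750
  3       525.00       447.0972     1,341.2915
  4       525.00       423.7888     1,695.1552
  5       525.00       401.6955     2,008.4777
  6    10,525.00     7,633.2124    45,799.2744
  Σ                  9,875.1117    52,285.2041
Price P = Σ PV = 9,875.1117.
Macaulay duration = Σ(t·PV) / P = 52,285.2041 / 9,875.1117 = 5.29464 half-year periods.
In years: 5.29464 / 2 = 2.64732 years.

2.6473 years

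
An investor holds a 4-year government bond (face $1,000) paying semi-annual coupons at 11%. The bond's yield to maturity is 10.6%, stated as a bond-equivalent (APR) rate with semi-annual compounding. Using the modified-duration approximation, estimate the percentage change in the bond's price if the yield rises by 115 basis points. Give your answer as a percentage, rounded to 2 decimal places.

-3.65%

Periodic yield y = 0.053. Modified duration first:
  t   CF        PV=CF/(1+0.053)^t    t·PV
  1        55.00        52.2317        52.2317
  2        55.00        49.6028        99.2055
  3        55.00        47.1061       141.3184
  4        55.00        44.7352       178.9407
  5        55.00        42.4836       212.4178
  6        55.00        40.3453       242.0715
  7        55.00        38.3146       268.2021
  8     1,055.00       697.9519     5,583.6152
  Σ                  1,012.7711     6,778.0029
P = 1,012.7711; D_Mac = 6.69253 half-year periods = 3.34627 yrs; D_mod = 3.34627/(1+0.053) = 3.17784 yrs.
ΔP/P ≈ -D_mod · Δy = -3.17784 × (+0.0115) = -0.036545 = -3.6545%.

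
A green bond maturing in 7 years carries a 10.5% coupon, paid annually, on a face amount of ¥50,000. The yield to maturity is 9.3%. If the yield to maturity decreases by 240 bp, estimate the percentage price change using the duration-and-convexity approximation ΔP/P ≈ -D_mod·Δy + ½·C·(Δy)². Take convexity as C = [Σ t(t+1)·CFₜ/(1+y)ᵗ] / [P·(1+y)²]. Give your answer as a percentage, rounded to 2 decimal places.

With y = 0.093:
  t   CF        PV=CF/(1+0.093)^t    t·PV        t(t+1)·PV
  1     5,250.00     4,803.2937     4,803.2937       9,606.5874
  2     5,250.00     4,394.5962     8,789.1925      26,367.5774
  3     5,250.00     4,020.6736    12,062.0208      48,248.0831
  4     5,250.00     3,678.5669    14,714.2675      73,571.3375
  5     5,250.00     3,365.5690    16,827.8448     100,967.0688
  6     5,250.00     3,079.2031    18,475.2184     129,326.5291
  7    55,250.00    29,647.7096   207,533.9675   1,660,271.7400
  Σ                 52,989.6121   283,205.8052   2,048,358.9234
P = 52,989.6121; D_Mac = 5.34455 yrs; D_mod = 4.88980 yrs; C = 32.35750.
Duration effect: -4.88980 × (-0.024) = +0.117355
Convexity effect: 0.5 × 32.35750 × (-0.024)² = +0.0093190
ΔP/P ≈ +0.117355 + 0.0093190 = +0.126674 = +12.6674%.

+12.67%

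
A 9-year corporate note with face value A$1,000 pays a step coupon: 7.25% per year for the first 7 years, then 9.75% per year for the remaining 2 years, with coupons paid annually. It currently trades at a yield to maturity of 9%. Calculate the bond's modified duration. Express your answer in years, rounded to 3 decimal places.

6.262 years

Periodic yield y = 0.09. First find Macaulay duration:
  t   CF        PV=CF/(1+0.09)^t    t·PV
  1        72.50        66.5138        66.5138
  2        72.50        61.0218       122.0436
  3        72.50        55.9833       167.9499
  4        72.50        51.3608       205.4433
  5        72.50        47.1200       235.6001
  6        72.50        43.2294       259.3763
  7        72.50        39.6600       277.6199
  8        97.50        48.9320       391.4557
  9     1,097.50       505.3195     4,547.8754
  Σ                    919.1405     6,273.8780
P = 919.1405; Macaulay duration = 6,273.8780 / 919.1405 = 6.82581 years.
Modified duration = D_Mac / (1 + y) = 6.82581 / 1.09 = 6.26221 years.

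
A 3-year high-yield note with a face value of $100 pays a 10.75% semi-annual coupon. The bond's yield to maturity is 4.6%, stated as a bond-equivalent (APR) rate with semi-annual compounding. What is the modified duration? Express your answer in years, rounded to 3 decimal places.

2.613 years

Periodic yield y = 0.023. First find Macaulay duration:
  t   CF        PV=CF/(1+0.023)^t    t·PV
  1        5.375         5.2542         5.2542
  2        5.375         5.1360        10.2721
  3        5.375         5.0206        15.0617
  4        5.375         4.9077        19.6307
  5        5.375         4.7973        23.9867
  6      105.375        91.9356       551.6137
  Σ                    117.0514       625.8190
P = 117.0514; Macaulay duration = 625.8190 / 117.0514 = 5.34653 half-year periods = 2.67327 years.
Modified duration = D_Mac / (1 + y) = 2.67327 / 1.023 = 2.61316 years.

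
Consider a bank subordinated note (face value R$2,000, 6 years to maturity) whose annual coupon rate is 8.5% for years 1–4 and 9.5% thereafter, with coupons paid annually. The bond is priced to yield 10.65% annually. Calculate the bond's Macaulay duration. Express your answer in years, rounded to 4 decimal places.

4.8901 years

Periodic yield y = 0.1065. Discount each cash flow and weight by its year:
  t   CF        PV=CF/(1+0.1065)^t    t·PV
  1       170.00       153.6376       153.6376
  2       170.00       138.8501       277.7001
  3       170.00       125.4858       376.4575
  4       170.00       113.4079       453.6315
  5       190.00       114.5504       572.7519
  6     2,190.00     1,193.2614     7,159.5686
  Σ                  1,839.1932     8,993.7472
Price P = Σ PV = 1,839.1932.
Macaulay duration = Σ(t·PV) / P = 8,993.7472 / 1,839.1932 = 4.89005 years.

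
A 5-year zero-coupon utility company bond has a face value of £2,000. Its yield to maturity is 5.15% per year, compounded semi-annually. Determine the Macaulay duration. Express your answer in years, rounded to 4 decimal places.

A zero-coupon bond has a single cash flow at maturity, so its Macaulay duration equals its maturity: 5 years.
(Equivalently: 10 semi-annual periods ÷ 2 = 5 years.)

5.0000 years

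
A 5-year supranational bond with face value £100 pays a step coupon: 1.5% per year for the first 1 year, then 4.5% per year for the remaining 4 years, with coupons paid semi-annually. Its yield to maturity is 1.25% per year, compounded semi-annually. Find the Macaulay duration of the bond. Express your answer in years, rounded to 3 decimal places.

4.673 years

Periodic yield y = 0.00625. Discount each cash flow and weight by its period:
  t   CF        PV=CF/(1+0.00625)^t    t·PV
  1         0.75         0.7453         0.7453
  2         0.75         0.7407         1.4814
  3         2.25         2.2083         6.6250
  4         2.25         2.1946         8.7785
  5         2.25         2.1810        10.9049
  6         2.25         2.1674        13.0046
  7         2.25         2.1540        15.0778
  8         2.25         2.1406        17.1248
  9         2.25         2.1273        19.1457
  10      102.25        96.0737       960.7367
  Σ                    112.7330     1,053.6249
Price P = Σ PV = 112.7330.
Macaulay duration = Σ(t·PV) / P = 1,053.6249 / 112.7330 = 9.34620 half-year periods.
In years: 9.34620 / 2 = 4.67310 years.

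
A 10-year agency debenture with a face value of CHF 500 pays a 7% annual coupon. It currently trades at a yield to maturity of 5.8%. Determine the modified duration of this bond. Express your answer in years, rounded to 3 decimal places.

Periodic yield y = 0.058. First find Macaulay duration:
  t   CF        PV=CF/(1+0.058)^t    t·PV
  1        35.00        33.0813        33.0813
  2        35.00        31.2678        62.5355
  3        35.00        29.5536        88.6609
  4        35.00        27.9335       111.7340
  5        35.00        26.4022       132.0109
  6        35.00        24.9548       149.7288
  7        35.00        23.5868       165.1074
  8        35.00        22.2937       178.3498
  9        35.00        21.0716       189.6442
  10      535.00       304.4368     3,044.3677
  Σ                    544.5820     4,155.2205
P = 544.5820; Macaulay duration = 4,155.2205 / 544.5820 = 7.63011 years.
Modified duration = D_Mac / (1 + y) = 7.63011 / 1.058 = 7.21182 years.

7.212 years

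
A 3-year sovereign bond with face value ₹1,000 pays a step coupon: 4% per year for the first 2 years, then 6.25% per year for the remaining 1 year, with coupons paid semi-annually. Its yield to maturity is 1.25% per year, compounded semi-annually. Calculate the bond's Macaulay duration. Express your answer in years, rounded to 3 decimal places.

2.861 years

Periodic yield y = 0.00625. Discount each cash flow and weight by its period:
  t   CF        PV=CF/(1+0.00625)^t    t·PV
  1        20.00        19.8758        19.8758
  2        20.00        19.7523        39.5046
  3        20.00        19.6296        58.8889
  4        20.00        19.5077        78.0309
  5        31.25        30.2915       151.4574
  6     1,031.25       993.4102     5,960.4610
  Σ                  1,102.4671     6,308.2186
Price P = Σ PV = 1,102.4671.
Macaulay duration = Σ(t·PV) / P = 6,308.2186 / 1,102.4671 = 5.72191 half-year periods.
In years: 5.72191 / 2 = 2.86096 years.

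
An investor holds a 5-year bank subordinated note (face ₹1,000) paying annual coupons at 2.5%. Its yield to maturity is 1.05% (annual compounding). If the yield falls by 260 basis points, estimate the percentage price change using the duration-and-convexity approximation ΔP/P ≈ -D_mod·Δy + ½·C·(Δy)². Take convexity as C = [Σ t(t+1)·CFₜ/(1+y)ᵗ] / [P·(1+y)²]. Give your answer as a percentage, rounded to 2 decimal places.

With y = 0.0105:
  t   CF        PV=CF/(1+0.0105)^t    t·PV        t(t+1)·PV
  1        25.00        24.7402        24.7402          49.4805
  2        25.00        24.4832        48.9663         146.8989
  3        25.00        24.2288        72.6863         290.7450
  4        25.00        23.9770        95.9080         479.5399
  5     1,025.00       972.8419     4,864.2096      29,185.2576
  Σ                  1,070.2710     5,106.5104      30,151.9219
P = 1,070.2710; D_Mac = 4.77123 yrs; D_mod = 4.72165 yrs; C = 27.58980.
Duration effect: -4.72165 × (-0.026) = +0.122763
Convexity effect: 0.5 × 27.58980 × (-0.026)² = +0.0093254
ΔP/P ≈ +0.122763 + 0.0093254 = +0.132088 = +13.2088%.

+13.21%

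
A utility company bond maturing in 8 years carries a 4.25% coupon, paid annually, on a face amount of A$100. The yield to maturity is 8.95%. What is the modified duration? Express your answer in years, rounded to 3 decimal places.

6.188 years

Periodic yield y = 0.0895. First find Macaulay duration:
  t   CF        PV=CF/(1+0.0895)^t    t·PV
  1         4.25         3.9009         3.9009
  2         4.25         3.5804         7.1608
  3         4.25         3.2863         9.8589
  4         4.25         3.0163        12.0654
  5         4.25         2.7686        13.8428
  6         4.25         2.5411        15.2467
  7         4.25         2.3324        16.3266
  8       104.25        52.5120       420.0956
  Σ                     73.9379       498.4977
P = 73.9379; Macaulay duration = 498.4977 / 73.9379 = 6.74211 years.
Modified duration = D_Mac / (1 + y) = 6.74211 / 1.0895 = 6.18826 years.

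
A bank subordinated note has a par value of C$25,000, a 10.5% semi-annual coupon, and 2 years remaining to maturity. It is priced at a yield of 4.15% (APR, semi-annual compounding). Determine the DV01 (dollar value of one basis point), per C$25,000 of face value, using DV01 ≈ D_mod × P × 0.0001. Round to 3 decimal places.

Periodic yield y = 0.02075.
  t   CF        PV=CF/(1+0.02075)^t    t·PV
  1     1,312.50     1,285.8193     1,285.8193
  2     1,312.50     1,259.6809     2,519.3617
  3     1,312.50     1,234.0738     3,702.2215
  4    26,312.50    24,237.3179    96,949.2715
  Σ                 28,016.8918   104,456.6740
P = 28,016.8918; D_Mac = 3.72835 half-year periods = 1.86417 yrs; D_mod = 1.82628 yrs.
DV01 ≈ 1.82628 × 28,016.8918 × 0.0001 = 5.116663.

C$5.117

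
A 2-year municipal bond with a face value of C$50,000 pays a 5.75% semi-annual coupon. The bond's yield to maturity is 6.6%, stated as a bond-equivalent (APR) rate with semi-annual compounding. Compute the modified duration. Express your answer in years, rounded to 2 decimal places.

1.86 years

Periodic yield y = 0.033. First find Macaulay duration:
  t   CF        PV=CF/(1+0.033)^t    t·PV
  1     1,437.50     1,391.5779     1,391.5779
  2     1,437.50     1,347.1229     2,694.2457
  3     1,437.50     1,304.0880     3,912.2639
  4    51,437.50    45,172.9618   180,691.8473
  Σ                 49,215.7506   188,689.9348
P = 49,215.7506; Macaulay duration = 188,689.9348 / 49,215.7506 = 3.83393 half-year periods = 1.91697 years.
Modified duration = D_Mac / (1 + y) = 1.91697 / 1.033 = 1.85573 years.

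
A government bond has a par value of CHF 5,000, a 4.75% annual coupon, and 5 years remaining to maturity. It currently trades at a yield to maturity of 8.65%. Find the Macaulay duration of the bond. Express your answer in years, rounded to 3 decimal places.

4.523 years

Periodic yield y = 0.0865. Discount each cash flow and weight by its year:
  t   CF        PV=CF/(1+0.0865)^t    t·PV
  1       237.50       218.5918       218.5918
  2       237.50       201.1890       402.3779
  3       237.50       185.1716       555.5149
  4       237.50       170.4295       681.7179
  5     5,237.50     3,459.1977    17,295.9885
  Σ                  4,234.5796    19,154.1909
Price P = Σ PV = 4,234.5796.
Macaulay duration = Σ(t·PV) / P = 19,154.1909 / 4,234.5796 = 4.52328 years.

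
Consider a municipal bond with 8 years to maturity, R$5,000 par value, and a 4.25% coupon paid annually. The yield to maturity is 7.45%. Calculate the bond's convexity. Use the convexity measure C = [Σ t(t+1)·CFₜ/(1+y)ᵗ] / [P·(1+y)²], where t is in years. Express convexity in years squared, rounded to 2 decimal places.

50.21

With y = 0.0745:
  t   CF        PV=CF/(1+0.0745)^t    t·PV        t(t+1)·PV
  1       212.50       197.7664       197.7664         395.5328
  2       212.50       184.0544       368.1087       1,104.3261
  3       212.50       171.2930       513.8791       2,055.5163
  4       212.50       159.4165       637.6660       3,188.3299
  5       212.50       148.3634       741.8171       4,450.9026
  6       212.50       138.0767       828.4602       5,799.2216
  7       212.50       128.5032       899.5225       7,196.1801
  8     5,212.50     2,933.5582    23,468.4656     211,216.1907
  Σ                  4,061.0318    27,655.6856     235,406.2001
P = 4,061.0318.
Convexity = Σ t(t+1)·PV / [P·(1+y)²] = 235,406.2001 / (4,061.0318 × 1.154550) = 50.20751.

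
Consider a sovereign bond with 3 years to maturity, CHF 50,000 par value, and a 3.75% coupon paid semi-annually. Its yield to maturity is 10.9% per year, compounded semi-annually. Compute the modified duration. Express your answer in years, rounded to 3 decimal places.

2.701 years

Periodic yield y = 0.0545. First find Macaulay duration:
  t   CF        PV=CF/(1+0.0545)^t    t·PV
  1       937.50       889.0469       889.0469
  2       937.50       843.0981     1,686.1962
  3       937.50       799.5240     2,398.5721
  4       937.50       758.2020     3,032.8081
  5       937.50       719.0157     3,595.0784
  6    50,937.50    37,047.4330   222,284.5982
  Σ                 41,056.3198   233,886.2999
P = 41,056.3198; Macaulay duration = 233,886.2999 / 41,056.3198 = 5.69672 half-year periods = 2.84836 years.
Modified duration = D_Mac / (1 + y) = 2.84836 / 1.0545 = 2.70115 years.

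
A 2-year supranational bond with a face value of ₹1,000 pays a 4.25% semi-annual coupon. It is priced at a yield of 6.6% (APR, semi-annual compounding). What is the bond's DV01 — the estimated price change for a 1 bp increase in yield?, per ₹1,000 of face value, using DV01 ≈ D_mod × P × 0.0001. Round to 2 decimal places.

₹0.18

Periodic yield y = 0.033.
  t   CF        PV=CF/(1+0.033)^t    t·PV
  1        21.25        20.5712        20.5712
  2        21.25        19.9140        39.8280
  3        21.25        19.2778        57.8335
  4     1,021.25       896.8727     3,587.4906
  Σ                    956.6356     3,705.7232
P = 956.6356; D_Mac = 3.87370 half-year periods = 1.93685 yrs; D_mod = 1.87498 yrs.
DV01 ≈ 1.87498 × 956.6356 × 0.0001 = 0.179367.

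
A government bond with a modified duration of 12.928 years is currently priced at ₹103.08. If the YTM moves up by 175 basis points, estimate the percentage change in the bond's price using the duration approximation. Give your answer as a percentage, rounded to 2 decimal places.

-22.62%

Duration approximation: ΔP/P ≈ -D_mod · Δy = -12.928 × (+0.0175) = -0.226240.
As a percentage: -22.6240%.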